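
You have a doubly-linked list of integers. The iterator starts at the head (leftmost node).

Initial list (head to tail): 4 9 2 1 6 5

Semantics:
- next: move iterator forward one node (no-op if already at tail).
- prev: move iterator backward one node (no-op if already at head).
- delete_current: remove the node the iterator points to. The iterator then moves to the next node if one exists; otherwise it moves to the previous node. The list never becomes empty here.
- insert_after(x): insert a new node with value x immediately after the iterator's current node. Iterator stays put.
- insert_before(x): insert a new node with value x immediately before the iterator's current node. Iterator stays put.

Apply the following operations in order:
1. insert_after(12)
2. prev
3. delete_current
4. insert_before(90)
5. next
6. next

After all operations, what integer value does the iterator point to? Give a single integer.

After 1 (insert_after(12)): list=[4, 12, 9, 2, 1, 6, 5] cursor@4
After 2 (prev): list=[4, 12, 9, 2, 1, 6, 5] cursor@4
After 3 (delete_current): list=[12, 9, 2, 1, 6, 5] cursor@12
After 4 (insert_before(90)): list=[90, 12, 9, 2, 1, 6, 5] cursor@12
After 5 (next): list=[90, 12, 9, 2, 1, 6, 5] cursor@9
After 6 (next): list=[90, 12, 9, 2, 1, 6, 5] cursor@2

Answer: 2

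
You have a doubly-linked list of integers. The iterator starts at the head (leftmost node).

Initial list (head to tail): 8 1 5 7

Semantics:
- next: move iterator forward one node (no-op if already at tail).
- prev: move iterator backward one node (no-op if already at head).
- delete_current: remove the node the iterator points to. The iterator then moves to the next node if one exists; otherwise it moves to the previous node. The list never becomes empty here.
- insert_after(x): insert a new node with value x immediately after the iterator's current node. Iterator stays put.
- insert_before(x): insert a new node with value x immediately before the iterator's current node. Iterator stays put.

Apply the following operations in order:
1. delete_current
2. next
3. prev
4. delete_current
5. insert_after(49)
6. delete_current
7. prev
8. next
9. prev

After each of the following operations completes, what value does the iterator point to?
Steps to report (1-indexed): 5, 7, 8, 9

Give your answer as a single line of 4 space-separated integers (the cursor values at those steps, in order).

After 1 (delete_current): list=[1, 5, 7] cursor@1
After 2 (next): list=[1, 5, 7] cursor@5
After 3 (prev): list=[1, 5, 7] cursor@1
After 4 (delete_current): list=[5, 7] cursor@5
After 5 (insert_after(49)): list=[5, 49, 7] cursor@5
After 6 (delete_current): list=[49, 7] cursor@49
After 7 (prev): list=[49, 7] cursor@49
After 8 (next): list=[49, 7] cursor@7
After 9 (prev): list=[49, 7] cursor@49

Answer: 5 49 7 49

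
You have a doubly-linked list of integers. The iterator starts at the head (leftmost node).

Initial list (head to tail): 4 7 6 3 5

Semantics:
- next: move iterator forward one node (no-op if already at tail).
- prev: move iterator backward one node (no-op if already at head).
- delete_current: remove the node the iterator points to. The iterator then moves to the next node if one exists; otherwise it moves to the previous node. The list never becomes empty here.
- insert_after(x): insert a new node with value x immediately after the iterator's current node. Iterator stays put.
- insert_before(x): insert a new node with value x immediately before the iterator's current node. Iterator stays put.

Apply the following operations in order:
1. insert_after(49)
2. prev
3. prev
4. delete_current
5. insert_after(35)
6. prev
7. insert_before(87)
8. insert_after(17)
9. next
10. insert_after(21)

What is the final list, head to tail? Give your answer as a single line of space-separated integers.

After 1 (insert_after(49)): list=[4, 49, 7, 6, 3, 5] cursor@4
After 2 (prev): list=[4, 49, 7, 6, 3, 5] cursor@4
After 3 (prev): list=[4, 49, 7, 6, 3, 5] cursor@4
After 4 (delete_current): list=[49, 7, 6, 3, 5] cursor@49
After 5 (insert_after(35)): list=[49, 35, 7, 6, 3, 5] cursor@49
After 6 (prev): list=[49, 35, 7, 6, 3, 5] cursor@49
After 7 (insert_before(87)): list=[87, 49, 35, 7, 6, 3, 5] cursor@49
After 8 (insert_after(17)): list=[87, 49, 17, 35, 7, 6, 3, 5] cursor@49
After 9 (next): list=[87, 49, 17, 35, 7, 6, 3, 5] cursor@17
After 10 (insert_after(21)): list=[87, 49, 17, 21, 35, 7, 6, 3, 5] cursor@17

Answer: 87 49 17 21 35 7 6 3 5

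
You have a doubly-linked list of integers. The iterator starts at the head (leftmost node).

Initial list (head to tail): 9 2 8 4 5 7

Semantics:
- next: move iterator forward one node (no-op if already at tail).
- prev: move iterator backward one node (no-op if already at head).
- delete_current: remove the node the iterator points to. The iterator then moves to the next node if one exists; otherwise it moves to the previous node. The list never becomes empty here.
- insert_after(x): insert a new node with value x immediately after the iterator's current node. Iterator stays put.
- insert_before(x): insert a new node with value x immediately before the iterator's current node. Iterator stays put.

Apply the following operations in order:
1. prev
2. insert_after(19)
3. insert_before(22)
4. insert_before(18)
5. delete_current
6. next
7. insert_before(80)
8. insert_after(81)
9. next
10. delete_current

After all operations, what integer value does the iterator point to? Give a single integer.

After 1 (prev): list=[9, 2, 8, 4, 5, 7] cursor@9
After 2 (insert_after(19)): list=[9, 19, 2, 8, 4, 5, 7] cursor@9
After 3 (insert_before(22)): list=[22, 9, 19, 2, 8, 4, 5, 7] cursor@9
After 4 (insert_before(18)): list=[22, 18, 9, 19, 2, 8, 4, 5, 7] cursor@9
After 5 (delete_current): list=[22, 18, 19, 2, 8, 4, 5, 7] cursor@19
After 6 (next): list=[22, 18, 19, 2, 8, 4, 5, 7] cursor@2
After 7 (insert_before(80)): list=[22, 18, 19, 80, 2, 8, 4, 5, 7] cursor@2
After 8 (insert_after(81)): list=[22, 18, 19, 80, 2, 81, 8, 4, 5, 7] cursor@2
After 9 (next): list=[22, 18, 19, 80, 2, 81, 8, 4, 5, 7] cursor@81
After 10 (delete_current): list=[22, 18, 19, 80, 2, 8, 4, 5, 7] cursor@8

Answer: 8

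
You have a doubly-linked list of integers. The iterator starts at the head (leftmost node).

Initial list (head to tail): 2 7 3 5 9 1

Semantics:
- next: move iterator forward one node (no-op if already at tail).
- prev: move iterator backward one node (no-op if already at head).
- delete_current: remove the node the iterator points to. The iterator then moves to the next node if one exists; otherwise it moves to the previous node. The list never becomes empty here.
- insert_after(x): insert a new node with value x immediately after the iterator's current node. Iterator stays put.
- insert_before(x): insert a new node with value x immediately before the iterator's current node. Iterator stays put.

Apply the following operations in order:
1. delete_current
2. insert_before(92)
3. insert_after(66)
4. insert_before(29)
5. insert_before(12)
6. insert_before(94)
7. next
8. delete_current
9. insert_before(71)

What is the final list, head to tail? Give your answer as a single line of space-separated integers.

After 1 (delete_current): list=[7, 3, 5, 9, 1] cursor@7
After 2 (insert_before(92)): list=[92, 7, 3, 5, 9, 1] cursor@7
After 3 (insert_after(66)): list=[92, 7, 66, 3, 5, 9, 1] cursor@7
After 4 (insert_before(29)): list=[92, 29, 7, 66, 3, 5, 9, 1] cursor@7
After 5 (insert_before(12)): list=[92, 29, 12, 7, 66, 3, 5, 9, 1] cursor@7
After 6 (insert_before(94)): list=[92, 29, 12, 94, 7, 66, 3, 5, 9, 1] cursor@7
After 7 (next): list=[92, 29, 12, 94, 7, 66, 3, 5, 9, 1] cursor@66
After 8 (delete_current): list=[92, 29, 12, 94, 7, 3, 5, 9, 1] cursor@3
After 9 (insert_before(71)): list=[92, 29, 12, 94, 7, 71, 3, 5, 9, 1] cursor@3

Answer: 92 29 12 94 7 71 3 5 9 1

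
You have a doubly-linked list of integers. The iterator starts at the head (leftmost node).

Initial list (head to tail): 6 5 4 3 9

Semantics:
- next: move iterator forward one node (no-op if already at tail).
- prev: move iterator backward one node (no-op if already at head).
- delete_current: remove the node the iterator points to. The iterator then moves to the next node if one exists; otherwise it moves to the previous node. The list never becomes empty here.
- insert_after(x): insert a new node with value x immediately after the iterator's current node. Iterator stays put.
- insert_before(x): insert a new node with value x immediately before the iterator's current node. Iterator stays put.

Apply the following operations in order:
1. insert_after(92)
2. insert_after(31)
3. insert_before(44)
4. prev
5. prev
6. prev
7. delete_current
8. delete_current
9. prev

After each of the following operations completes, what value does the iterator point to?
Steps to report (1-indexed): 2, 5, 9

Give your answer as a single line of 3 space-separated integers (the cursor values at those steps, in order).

After 1 (insert_after(92)): list=[6, 92, 5, 4, 3, 9] cursor@6
After 2 (insert_after(31)): list=[6, 31, 92, 5, 4, 3, 9] cursor@6
After 3 (insert_before(44)): list=[44, 6, 31, 92, 5, 4, 3, 9] cursor@6
After 4 (prev): list=[44, 6, 31, 92, 5, 4, 3, 9] cursor@44
After 5 (prev): list=[44, 6, 31, 92, 5, 4, 3, 9] cursor@44
After 6 (prev): list=[44, 6, 31, 92, 5, 4, 3, 9] cursor@44
After 7 (delete_current): list=[6, 31, 92, 5, 4, 3, 9] cursor@6
After 8 (delete_current): list=[31, 92, 5, 4, 3, 9] cursor@31
After 9 (prev): list=[31, 92, 5, 4, 3, 9] cursor@31

Answer: 6 44 31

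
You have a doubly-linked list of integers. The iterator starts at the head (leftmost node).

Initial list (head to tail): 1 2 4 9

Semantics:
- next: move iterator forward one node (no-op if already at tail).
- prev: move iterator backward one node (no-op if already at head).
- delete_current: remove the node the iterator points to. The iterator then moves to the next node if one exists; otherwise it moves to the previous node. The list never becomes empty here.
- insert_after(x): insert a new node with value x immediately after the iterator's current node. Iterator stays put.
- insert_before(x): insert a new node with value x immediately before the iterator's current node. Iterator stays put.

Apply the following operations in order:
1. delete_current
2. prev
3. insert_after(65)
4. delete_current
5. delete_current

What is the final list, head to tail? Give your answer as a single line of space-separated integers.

Answer: 4 9

Derivation:
After 1 (delete_current): list=[2, 4, 9] cursor@2
After 2 (prev): list=[2, 4, 9] cursor@2
After 3 (insert_after(65)): list=[2, 65, 4, 9] cursor@2
After 4 (delete_current): list=[65, 4, 9] cursor@65
After 5 (delete_current): list=[4, 9] cursor@4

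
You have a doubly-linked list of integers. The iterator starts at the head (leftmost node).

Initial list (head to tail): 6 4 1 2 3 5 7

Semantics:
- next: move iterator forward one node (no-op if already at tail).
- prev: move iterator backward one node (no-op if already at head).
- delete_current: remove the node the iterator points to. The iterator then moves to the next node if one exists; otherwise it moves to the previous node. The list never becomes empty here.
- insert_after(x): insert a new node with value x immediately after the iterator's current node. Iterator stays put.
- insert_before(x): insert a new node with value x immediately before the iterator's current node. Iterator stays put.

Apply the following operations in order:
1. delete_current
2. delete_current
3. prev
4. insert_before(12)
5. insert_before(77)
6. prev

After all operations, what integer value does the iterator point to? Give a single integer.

After 1 (delete_current): list=[4, 1, 2, 3, 5, 7] cursor@4
After 2 (delete_current): list=[1, 2, 3, 5, 7] cursor@1
After 3 (prev): list=[1, 2, 3, 5, 7] cursor@1
After 4 (insert_before(12)): list=[12, 1, 2, 3, 5, 7] cursor@1
After 5 (insert_before(77)): list=[12, 77, 1, 2, 3, 5, 7] cursor@1
After 6 (prev): list=[12, 77, 1, 2, 3, 5, 7] cursor@77

Answer: 77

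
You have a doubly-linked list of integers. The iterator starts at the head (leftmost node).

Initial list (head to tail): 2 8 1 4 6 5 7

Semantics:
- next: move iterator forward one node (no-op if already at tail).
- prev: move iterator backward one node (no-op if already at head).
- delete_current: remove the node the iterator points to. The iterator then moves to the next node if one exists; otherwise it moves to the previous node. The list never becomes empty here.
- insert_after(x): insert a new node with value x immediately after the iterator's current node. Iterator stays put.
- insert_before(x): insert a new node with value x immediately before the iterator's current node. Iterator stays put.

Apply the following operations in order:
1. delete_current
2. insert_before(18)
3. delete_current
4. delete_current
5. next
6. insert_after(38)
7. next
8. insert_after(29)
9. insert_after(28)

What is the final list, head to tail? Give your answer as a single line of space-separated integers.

After 1 (delete_current): list=[8, 1, 4, 6, 5, 7] cursor@8
After 2 (insert_before(18)): list=[18, 8, 1, 4, 6, 5, 7] cursor@8
After 3 (delete_current): list=[18, 1, 4, 6, 5, 7] cursor@1
After 4 (delete_current): list=[18, 4, 6, 5, 7] cursor@4
After 5 (next): list=[18, 4, 6, 5, 7] cursor@6
After 6 (insert_after(38)): list=[18, 4, 6, 38, 5, 7] cursor@6
After 7 (next): list=[18, 4, 6, 38, 5, 7] cursor@38
After 8 (insert_after(29)): list=[18, 4, 6, 38, 29, 5, 7] cursor@38
After 9 (insert_after(28)): list=[18, 4, 6, 38, 28, 29, 5, 7] cursor@38

Answer: 18 4 6 38 28 29 5 7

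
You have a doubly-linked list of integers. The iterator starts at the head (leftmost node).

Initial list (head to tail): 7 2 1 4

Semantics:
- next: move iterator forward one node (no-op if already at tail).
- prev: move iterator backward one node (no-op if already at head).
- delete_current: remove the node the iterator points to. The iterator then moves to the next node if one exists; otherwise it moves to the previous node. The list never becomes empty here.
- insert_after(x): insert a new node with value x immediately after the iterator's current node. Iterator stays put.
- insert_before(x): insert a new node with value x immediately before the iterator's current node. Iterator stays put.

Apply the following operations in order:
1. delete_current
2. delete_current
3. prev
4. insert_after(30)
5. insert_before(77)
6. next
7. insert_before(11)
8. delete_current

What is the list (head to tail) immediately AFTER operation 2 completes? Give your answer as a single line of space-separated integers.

Answer: 1 4

Derivation:
After 1 (delete_current): list=[2, 1, 4] cursor@2
After 2 (delete_current): list=[1, 4] cursor@1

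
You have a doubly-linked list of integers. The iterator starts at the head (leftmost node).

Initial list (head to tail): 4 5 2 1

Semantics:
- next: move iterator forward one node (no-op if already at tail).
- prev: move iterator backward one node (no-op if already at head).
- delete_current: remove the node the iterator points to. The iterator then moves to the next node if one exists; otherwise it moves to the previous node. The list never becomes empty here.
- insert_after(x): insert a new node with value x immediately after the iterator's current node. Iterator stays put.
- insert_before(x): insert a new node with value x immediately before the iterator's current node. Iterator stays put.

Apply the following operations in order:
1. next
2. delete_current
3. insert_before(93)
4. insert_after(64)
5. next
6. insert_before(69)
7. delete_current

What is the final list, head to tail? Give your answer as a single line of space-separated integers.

Answer: 4 93 2 69 1

Derivation:
After 1 (next): list=[4, 5, 2, 1] cursor@5
After 2 (delete_current): list=[4, 2, 1] cursor@2
After 3 (insert_before(93)): list=[4, 93, 2, 1] cursor@2
After 4 (insert_after(64)): list=[4, 93, 2, 64, 1] cursor@2
After 5 (next): list=[4, 93, 2, 64, 1] cursor@64
After 6 (insert_before(69)): list=[4, 93, 2, 69, 64, 1] cursor@64
After 7 (delete_current): list=[4, 93, 2, 69, 1] cursor@1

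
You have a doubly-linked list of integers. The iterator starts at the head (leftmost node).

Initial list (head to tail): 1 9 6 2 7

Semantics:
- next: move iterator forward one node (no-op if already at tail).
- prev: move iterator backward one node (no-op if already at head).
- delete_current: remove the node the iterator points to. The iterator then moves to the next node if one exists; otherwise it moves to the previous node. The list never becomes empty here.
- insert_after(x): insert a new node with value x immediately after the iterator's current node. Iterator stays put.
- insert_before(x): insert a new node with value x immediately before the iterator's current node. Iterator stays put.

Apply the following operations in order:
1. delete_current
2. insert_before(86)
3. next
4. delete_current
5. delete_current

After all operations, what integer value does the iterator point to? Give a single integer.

After 1 (delete_current): list=[9, 6, 2, 7] cursor@9
After 2 (insert_before(86)): list=[86, 9, 6, 2, 7] cursor@9
After 3 (next): list=[86, 9, 6, 2, 7] cursor@6
After 4 (delete_current): list=[86, 9, 2, 7] cursor@2
After 5 (delete_current): list=[86, 9, 7] cursor@7

Answer: 7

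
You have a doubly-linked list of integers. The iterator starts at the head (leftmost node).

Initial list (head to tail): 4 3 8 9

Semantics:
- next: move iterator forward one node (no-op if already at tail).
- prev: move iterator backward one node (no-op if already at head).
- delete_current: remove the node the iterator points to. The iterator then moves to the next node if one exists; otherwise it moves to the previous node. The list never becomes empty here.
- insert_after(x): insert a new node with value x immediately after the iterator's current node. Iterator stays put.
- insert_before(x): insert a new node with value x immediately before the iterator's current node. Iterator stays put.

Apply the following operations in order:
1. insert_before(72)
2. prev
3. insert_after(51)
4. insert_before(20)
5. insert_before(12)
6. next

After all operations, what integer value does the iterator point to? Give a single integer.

Answer: 51

Derivation:
After 1 (insert_before(72)): list=[72, 4, 3, 8, 9] cursor@4
After 2 (prev): list=[72, 4, 3, 8, 9] cursor@72
After 3 (insert_after(51)): list=[72, 51, 4, 3, 8, 9] cursor@72
After 4 (insert_before(20)): list=[20, 72, 51, 4, 3, 8, 9] cursor@72
After 5 (insert_before(12)): list=[20, 12, 72, 51, 4, 3, 8, 9] cursor@72
After 6 (next): list=[20, 12, 72, 51, 4, 3, 8, 9] cursor@51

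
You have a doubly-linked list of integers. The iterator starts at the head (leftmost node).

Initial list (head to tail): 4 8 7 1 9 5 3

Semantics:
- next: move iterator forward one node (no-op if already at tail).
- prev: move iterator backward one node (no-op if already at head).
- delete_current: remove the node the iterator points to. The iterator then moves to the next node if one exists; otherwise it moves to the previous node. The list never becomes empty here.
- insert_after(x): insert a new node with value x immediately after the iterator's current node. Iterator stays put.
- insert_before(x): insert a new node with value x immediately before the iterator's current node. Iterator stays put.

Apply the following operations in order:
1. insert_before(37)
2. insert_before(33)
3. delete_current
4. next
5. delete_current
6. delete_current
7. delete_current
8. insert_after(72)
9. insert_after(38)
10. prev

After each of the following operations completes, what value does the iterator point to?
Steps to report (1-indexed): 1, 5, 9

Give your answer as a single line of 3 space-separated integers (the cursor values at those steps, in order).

Answer: 4 1 5

Derivation:
After 1 (insert_before(37)): list=[37, 4, 8, 7, 1, 9, 5, 3] cursor@4
After 2 (insert_before(33)): list=[37, 33, 4, 8, 7, 1, 9, 5, 3] cursor@4
After 3 (delete_current): list=[37, 33, 8, 7, 1, 9, 5, 3] cursor@8
After 4 (next): list=[37, 33, 8, 7, 1, 9, 5, 3] cursor@7
After 5 (delete_current): list=[37, 33, 8, 1, 9, 5, 3] cursor@1
After 6 (delete_current): list=[37, 33, 8, 9, 5, 3] cursor@9
After 7 (delete_current): list=[37, 33, 8, 5, 3] cursor@5
After 8 (insert_after(72)): list=[37, 33, 8, 5, 72, 3] cursor@5
After 9 (insert_after(38)): list=[37, 33, 8, 5, 38, 72, 3] cursor@5
After 10 (prev): list=[37, 33, 8, 5, 38, 72, 3] cursor@8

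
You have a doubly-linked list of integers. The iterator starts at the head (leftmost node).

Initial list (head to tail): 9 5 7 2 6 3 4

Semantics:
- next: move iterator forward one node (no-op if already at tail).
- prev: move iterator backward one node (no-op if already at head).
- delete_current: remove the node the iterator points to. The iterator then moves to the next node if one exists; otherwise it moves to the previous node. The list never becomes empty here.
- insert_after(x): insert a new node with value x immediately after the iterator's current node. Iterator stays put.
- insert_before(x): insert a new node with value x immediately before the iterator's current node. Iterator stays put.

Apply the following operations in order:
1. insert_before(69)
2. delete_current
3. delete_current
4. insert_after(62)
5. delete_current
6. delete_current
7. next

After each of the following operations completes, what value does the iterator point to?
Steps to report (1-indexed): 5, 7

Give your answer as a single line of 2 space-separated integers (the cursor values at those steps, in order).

After 1 (insert_before(69)): list=[69, 9, 5, 7, 2, 6, 3, 4] cursor@9
After 2 (delete_current): list=[69, 5, 7, 2, 6, 3, 4] cursor@5
After 3 (delete_current): list=[69, 7, 2, 6, 3, 4] cursor@7
After 4 (insert_after(62)): list=[69, 7, 62, 2, 6, 3, 4] cursor@7
After 5 (delete_current): list=[69, 62, 2, 6, 3, 4] cursor@62
After 6 (delete_current): list=[69, 2, 6, 3, 4] cursor@2
After 7 (next): list=[69, 2, 6, 3, 4] cursor@6

Answer: 62 6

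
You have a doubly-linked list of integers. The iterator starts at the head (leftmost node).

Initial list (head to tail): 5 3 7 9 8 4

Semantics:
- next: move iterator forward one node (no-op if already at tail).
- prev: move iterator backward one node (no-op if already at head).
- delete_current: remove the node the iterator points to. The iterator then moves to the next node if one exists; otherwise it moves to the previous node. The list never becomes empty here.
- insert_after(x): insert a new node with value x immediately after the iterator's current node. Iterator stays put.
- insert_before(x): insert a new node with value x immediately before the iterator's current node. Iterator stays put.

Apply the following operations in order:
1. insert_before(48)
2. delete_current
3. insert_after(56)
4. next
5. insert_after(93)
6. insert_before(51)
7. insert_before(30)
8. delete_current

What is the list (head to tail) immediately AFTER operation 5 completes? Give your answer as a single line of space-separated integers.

After 1 (insert_before(48)): list=[48, 5, 3, 7, 9, 8, 4] cursor@5
After 2 (delete_current): list=[48, 3, 7, 9, 8, 4] cursor@3
After 3 (insert_after(56)): list=[48, 3, 56, 7, 9, 8, 4] cursor@3
After 4 (next): list=[48, 3, 56, 7, 9, 8, 4] cursor@56
After 5 (insert_after(93)): list=[48, 3, 56, 93, 7, 9, 8, 4] cursor@56

Answer: 48 3 56 93 7 9 8 4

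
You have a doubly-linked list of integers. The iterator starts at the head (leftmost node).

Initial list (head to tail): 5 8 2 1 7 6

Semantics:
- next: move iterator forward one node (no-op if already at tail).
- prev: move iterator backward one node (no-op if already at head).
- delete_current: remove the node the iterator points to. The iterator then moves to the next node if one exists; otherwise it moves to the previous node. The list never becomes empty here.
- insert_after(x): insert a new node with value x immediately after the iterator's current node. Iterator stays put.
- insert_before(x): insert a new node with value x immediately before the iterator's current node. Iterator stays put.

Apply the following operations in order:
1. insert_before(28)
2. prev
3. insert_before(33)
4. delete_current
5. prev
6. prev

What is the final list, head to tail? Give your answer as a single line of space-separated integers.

After 1 (insert_before(28)): list=[28, 5, 8, 2, 1, 7, 6] cursor@5
After 2 (prev): list=[28, 5, 8, 2, 1, 7, 6] cursor@28
After 3 (insert_before(33)): list=[33, 28, 5, 8, 2, 1, 7, 6] cursor@28
After 4 (delete_current): list=[33, 5, 8, 2, 1, 7, 6] cursor@5
After 5 (prev): list=[33, 5, 8, 2, 1, 7, 6] cursor@33
After 6 (prev): list=[33, 5, 8, 2, 1, 7, 6] cursor@33

Answer: 33 5 8 2 1 7 6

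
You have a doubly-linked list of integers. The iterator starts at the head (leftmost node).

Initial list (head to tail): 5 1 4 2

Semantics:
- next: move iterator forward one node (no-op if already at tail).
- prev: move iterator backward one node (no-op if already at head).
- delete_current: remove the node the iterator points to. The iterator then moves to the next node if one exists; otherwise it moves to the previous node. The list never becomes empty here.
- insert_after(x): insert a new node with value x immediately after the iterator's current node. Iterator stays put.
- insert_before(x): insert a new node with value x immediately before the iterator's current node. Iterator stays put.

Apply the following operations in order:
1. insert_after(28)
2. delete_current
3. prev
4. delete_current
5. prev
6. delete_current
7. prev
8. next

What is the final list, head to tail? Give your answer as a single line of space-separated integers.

After 1 (insert_after(28)): list=[5, 28, 1, 4, 2] cursor@5
After 2 (delete_current): list=[28, 1, 4, 2] cursor@28
After 3 (prev): list=[28, 1, 4, 2] cursor@28
After 4 (delete_current): list=[1, 4, 2] cursor@1
After 5 (prev): list=[1, 4, 2] cursor@1
After 6 (delete_current): list=[4, 2] cursor@4
After 7 (prev): list=[4, 2] cursor@4
After 8 (next): list=[4, 2] cursor@2

Answer: 4 2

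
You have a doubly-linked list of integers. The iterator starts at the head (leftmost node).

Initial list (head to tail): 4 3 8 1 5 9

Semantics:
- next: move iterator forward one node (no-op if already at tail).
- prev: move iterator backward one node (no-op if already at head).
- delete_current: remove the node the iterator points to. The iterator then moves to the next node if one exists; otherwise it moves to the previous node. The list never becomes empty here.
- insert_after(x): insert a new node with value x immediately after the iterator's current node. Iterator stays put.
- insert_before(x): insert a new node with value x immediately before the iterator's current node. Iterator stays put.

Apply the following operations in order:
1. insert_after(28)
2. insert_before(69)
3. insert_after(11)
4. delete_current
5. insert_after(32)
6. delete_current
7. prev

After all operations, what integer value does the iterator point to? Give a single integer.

Answer: 69

Derivation:
After 1 (insert_after(28)): list=[4, 28, 3, 8, 1, 5, 9] cursor@4
After 2 (insert_before(69)): list=[69, 4, 28, 3, 8, 1, 5, 9] cursor@4
After 3 (insert_after(11)): list=[69, 4, 11, 28, 3, 8, 1, 5, 9] cursor@4
After 4 (delete_current): list=[69, 11, 28, 3, 8, 1, 5, 9] cursor@11
After 5 (insert_after(32)): list=[69, 11, 32, 28, 3, 8, 1, 5, 9] cursor@11
After 6 (delete_current): list=[69, 32, 28, 3, 8, 1, 5, 9] cursor@32
After 7 (prev): list=[69, 32, 28, 3, 8, 1, 5, 9] cursor@69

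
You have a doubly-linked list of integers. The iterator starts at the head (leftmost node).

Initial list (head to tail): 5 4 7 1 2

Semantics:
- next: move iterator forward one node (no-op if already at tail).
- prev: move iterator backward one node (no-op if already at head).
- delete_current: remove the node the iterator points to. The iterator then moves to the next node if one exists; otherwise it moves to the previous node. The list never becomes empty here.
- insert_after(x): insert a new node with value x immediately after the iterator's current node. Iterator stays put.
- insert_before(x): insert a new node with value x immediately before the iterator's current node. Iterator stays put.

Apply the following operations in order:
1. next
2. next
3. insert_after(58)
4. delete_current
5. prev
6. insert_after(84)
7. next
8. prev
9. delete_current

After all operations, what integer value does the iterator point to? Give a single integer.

After 1 (next): list=[5, 4, 7, 1, 2] cursor@4
After 2 (next): list=[5, 4, 7, 1, 2] cursor@7
After 3 (insert_after(58)): list=[5, 4, 7, 58, 1, 2] cursor@7
After 4 (delete_current): list=[5, 4, 58, 1, 2] cursor@58
After 5 (prev): list=[5, 4, 58, 1, 2] cursor@4
After 6 (insert_after(84)): list=[5, 4, 84, 58, 1, 2] cursor@4
After 7 (next): list=[5, 4, 84, 58, 1, 2] cursor@84
After 8 (prev): list=[5, 4, 84, 58, 1, 2] cursor@4
After 9 (delete_current): list=[5, 84, 58, 1, 2] cursor@84

Answer: 84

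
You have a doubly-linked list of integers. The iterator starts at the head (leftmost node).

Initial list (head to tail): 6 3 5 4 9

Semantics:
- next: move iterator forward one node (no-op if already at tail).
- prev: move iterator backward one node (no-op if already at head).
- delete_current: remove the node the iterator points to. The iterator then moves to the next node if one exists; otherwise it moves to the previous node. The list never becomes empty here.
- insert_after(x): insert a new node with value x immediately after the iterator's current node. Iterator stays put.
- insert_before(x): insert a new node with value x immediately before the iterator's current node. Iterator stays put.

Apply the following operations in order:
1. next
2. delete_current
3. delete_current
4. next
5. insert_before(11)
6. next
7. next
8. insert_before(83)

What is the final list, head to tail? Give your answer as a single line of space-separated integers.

Answer: 6 4 11 83 9

Derivation:
After 1 (next): list=[6, 3, 5, 4, 9] cursor@3
After 2 (delete_current): list=[6, 5, 4, 9] cursor@5
After 3 (delete_current): list=[6, 4, 9] cursor@4
After 4 (next): list=[6, 4, 9] cursor@9
After 5 (insert_before(11)): list=[6, 4, 11, 9] cursor@9
After 6 (next): list=[6, 4, 11, 9] cursor@9
After 7 (next): list=[6, 4, 11, 9] cursor@9
After 8 (insert_before(83)): list=[6, 4, 11, 83, 9] cursor@9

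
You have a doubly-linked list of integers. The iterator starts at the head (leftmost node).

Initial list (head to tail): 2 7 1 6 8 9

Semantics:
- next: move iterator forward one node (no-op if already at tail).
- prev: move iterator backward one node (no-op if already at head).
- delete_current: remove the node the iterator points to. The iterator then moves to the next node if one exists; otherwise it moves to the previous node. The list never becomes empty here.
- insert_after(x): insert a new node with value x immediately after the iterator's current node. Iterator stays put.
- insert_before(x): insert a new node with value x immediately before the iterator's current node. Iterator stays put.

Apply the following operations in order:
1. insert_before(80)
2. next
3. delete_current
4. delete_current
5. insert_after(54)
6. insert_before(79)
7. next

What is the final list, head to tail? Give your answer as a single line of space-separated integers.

After 1 (insert_before(80)): list=[80, 2, 7, 1, 6, 8, 9] cursor@2
After 2 (next): list=[80, 2, 7, 1, 6, 8, 9] cursor@7
After 3 (delete_current): list=[80, 2, 1, 6, 8, 9] cursor@1
After 4 (delete_current): list=[80, 2, 6, 8, 9] cursor@6
After 5 (insert_after(54)): list=[80, 2, 6, 54, 8, 9] cursor@6
After 6 (insert_before(79)): list=[80, 2, 79, 6, 54, 8, 9] cursor@6
After 7 (next): list=[80, 2, 79, 6, 54, 8, 9] cursor@54

Answer: 80 2 79 6 54 8 9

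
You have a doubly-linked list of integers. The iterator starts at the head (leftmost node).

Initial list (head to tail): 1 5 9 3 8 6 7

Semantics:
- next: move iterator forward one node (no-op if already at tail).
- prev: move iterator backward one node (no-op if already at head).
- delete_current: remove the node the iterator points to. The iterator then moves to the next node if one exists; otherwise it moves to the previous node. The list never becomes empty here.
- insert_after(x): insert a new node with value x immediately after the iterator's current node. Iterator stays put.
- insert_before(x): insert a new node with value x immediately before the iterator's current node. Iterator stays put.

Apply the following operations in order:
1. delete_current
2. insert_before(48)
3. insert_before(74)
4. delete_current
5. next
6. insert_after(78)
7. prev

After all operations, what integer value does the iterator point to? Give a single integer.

Answer: 9

Derivation:
After 1 (delete_current): list=[5, 9, 3, 8, 6, 7] cursor@5
After 2 (insert_before(48)): list=[48, 5, 9, 3, 8, 6, 7] cursor@5
After 3 (insert_before(74)): list=[48, 74, 5, 9, 3, 8, 6, 7] cursor@5
After 4 (delete_current): list=[48, 74, 9, 3, 8, 6, 7] cursor@9
After 5 (next): list=[48, 74, 9, 3, 8, 6, 7] cursor@3
After 6 (insert_after(78)): list=[48, 74, 9, 3, 78, 8, 6, 7] cursor@3
After 7 (prev): list=[48, 74, 9, 3, 78, 8, 6, 7] cursor@9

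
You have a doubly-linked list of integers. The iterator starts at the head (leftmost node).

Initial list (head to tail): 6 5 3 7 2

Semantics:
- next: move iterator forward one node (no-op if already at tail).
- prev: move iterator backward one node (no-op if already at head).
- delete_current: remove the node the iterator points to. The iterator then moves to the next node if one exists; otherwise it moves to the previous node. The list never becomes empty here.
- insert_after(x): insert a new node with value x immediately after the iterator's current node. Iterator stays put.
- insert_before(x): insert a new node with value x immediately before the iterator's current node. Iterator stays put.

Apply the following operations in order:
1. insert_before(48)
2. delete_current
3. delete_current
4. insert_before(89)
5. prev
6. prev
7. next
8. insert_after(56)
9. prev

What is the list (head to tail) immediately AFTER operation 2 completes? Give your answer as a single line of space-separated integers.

After 1 (insert_before(48)): list=[48, 6, 5, 3, 7, 2] cursor@6
After 2 (delete_current): list=[48, 5, 3, 7, 2] cursor@5

Answer: 48 5 3 7 2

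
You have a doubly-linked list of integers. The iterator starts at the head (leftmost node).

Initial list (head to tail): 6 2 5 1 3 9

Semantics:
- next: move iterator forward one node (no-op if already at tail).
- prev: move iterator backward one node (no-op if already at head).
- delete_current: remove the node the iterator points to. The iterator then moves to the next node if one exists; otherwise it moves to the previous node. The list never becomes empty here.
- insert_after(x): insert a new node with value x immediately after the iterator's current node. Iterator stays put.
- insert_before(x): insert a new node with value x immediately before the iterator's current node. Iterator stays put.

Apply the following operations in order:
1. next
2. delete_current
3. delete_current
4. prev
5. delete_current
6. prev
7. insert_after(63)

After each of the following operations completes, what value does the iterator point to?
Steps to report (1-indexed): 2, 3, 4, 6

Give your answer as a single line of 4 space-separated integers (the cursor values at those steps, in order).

Answer: 5 1 6 1

Derivation:
After 1 (next): list=[6, 2, 5, 1, 3, 9] cursor@2
After 2 (delete_current): list=[6, 5, 1, 3, 9] cursor@5
After 3 (delete_current): list=[6, 1, 3, 9] cursor@1
After 4 (prev): list=[6, 1, 3, 9] cursor@6
After 5 (delete_current): list=[1, 3, 9] cursor@1
After 6 (prev): list=[1, 3, 9] cursor@1
After 7 (insert_after(63)): list=[1, 63, 3, 9] cursor@1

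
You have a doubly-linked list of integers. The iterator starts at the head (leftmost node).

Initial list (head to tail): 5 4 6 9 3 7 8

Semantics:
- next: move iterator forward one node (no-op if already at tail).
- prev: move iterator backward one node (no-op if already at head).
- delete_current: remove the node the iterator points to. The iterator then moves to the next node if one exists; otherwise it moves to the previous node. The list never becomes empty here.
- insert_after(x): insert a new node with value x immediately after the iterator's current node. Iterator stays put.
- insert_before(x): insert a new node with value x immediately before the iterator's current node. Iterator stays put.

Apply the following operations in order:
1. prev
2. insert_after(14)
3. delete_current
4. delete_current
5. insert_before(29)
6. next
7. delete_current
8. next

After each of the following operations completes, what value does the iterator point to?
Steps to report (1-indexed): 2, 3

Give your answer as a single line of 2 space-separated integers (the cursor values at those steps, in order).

After 1 (prev): list=[5, 4, 6, 9, 3, 7, 8] cursor@5
After 2 (insert_after(14)): list=[5, 14, 4, 6, 9, 3, 7, 8] cursor@5
After 3 (delete_current): list=[14, 4, 6, 9, 3, 7, 8] cursor@14
After 4 (delete_current): list=[4, 6, 9, 3, 7, 8] cursor@4
After 5 (insert_before(29)): list=[29, 4, 6, 9, 3, 7, 8] cursor@4
After 6 (next): list=[29, 4, 6, 9, 3, 7, 8] cursor@6
After 7 (delete_current): list=[29, 4, 9, 3, 7, 8] cursor@9
After 8 (next): list=[29, 4, 9, 3, 7, 8] cursor@3

Answer: 5 14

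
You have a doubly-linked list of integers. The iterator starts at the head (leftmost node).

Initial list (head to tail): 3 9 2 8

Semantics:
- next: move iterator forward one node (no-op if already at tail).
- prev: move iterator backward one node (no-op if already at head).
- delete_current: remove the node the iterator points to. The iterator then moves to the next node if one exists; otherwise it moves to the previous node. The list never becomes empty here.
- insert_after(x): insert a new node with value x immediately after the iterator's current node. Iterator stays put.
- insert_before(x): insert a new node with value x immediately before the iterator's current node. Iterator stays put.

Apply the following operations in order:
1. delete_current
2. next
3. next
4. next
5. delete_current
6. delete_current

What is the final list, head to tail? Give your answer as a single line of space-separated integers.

After 1 (delete_current): list=[9, 2, 8] cursor@9
After 2 (next): list=[9, 2, 8] cursor@2
After 3 (next): list=[9, 2, 8] cursor@8
After 4 (next): list=[9, 2, 8] cursor@8
After 5 (delete_current): list=[9, 2] cursor@2
After 6 (delete_current): list=[9] cursor@9

Answer: 9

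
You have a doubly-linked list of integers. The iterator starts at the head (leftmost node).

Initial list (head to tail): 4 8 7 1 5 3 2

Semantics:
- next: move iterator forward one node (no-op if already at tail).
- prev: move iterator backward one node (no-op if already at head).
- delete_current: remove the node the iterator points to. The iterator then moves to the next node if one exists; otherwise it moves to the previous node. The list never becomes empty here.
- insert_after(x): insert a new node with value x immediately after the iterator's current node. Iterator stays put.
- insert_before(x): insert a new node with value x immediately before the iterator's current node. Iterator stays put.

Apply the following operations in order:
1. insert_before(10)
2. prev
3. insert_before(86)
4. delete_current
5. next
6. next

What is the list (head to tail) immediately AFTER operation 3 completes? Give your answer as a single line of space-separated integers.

After 1 (insert_before(10)): list=[10, 4, 8, 7, 1, 5, 3, 2] cursor@4
After 2 (prev): list=[10, 4, 8, 7, 1, 5, 3, 2] cursor@10
After 3 (insert_before(86)): list=[86, 10, 4, 8, 7, 1, 5, 3, 2] cursor@10

Answer: 86 10 4 8 7 1 5 3 2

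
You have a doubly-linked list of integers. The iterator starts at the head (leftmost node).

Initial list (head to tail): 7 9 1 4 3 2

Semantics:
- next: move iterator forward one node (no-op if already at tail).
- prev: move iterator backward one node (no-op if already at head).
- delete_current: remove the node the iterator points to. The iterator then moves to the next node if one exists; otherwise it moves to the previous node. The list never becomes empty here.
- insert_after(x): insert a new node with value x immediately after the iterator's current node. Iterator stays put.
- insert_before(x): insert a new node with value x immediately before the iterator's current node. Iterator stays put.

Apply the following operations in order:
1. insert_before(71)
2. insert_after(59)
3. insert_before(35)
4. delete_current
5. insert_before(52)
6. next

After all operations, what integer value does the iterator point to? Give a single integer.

Answer: 9

Derivation:
After 1 (insert_before(71)): list=[71, 7, 9, 1, 4, 3, 2] cursor@7
After 2 (insert_after(59)): list=[71, 7, 59, 9, 1, 4, 3, 2] cursor@7
After 3 (insert_before(35)): list=[71, 35, 7, 59, 9, 1, 4, 3, 2] cursor@7
After 4 (delete_current): list=[71, 35, 59, 9, 1, 4, 3, 2] cursor@59
After 5 (insert_before(52)): list=[71, 35, 52, 59, 9, 1, 4, 3, 2] cursor@59
After 6 (next): list=[71, 35, 52, 59, 9, 1, 4, 3, 2] cursor@9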